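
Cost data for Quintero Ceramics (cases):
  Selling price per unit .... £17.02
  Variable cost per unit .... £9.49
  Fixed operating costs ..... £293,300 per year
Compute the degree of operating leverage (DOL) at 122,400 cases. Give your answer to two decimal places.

Contribution at this volume is 122,400 × £7.53 = £921,672.00.
Operating income = contribution − fixed costs = £921,672.00 − £293,300 = £628,372.00.
So DOL = total CM / EBIT = £921,672.00 / £628,372.00 = 1.4668.

1.47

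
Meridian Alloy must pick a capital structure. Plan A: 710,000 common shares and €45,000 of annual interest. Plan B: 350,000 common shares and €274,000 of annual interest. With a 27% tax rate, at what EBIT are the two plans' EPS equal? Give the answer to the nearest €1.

Set EPS_A = EPS_B: (EBIT − €45,000)(1 − 0.27) ÷ 710,000 = (EBIT − €274,000)(1 − 0.27) ÷ 350,000.
Cancelling (1 − t) and cross-multiplying: 350,000·(EBIT − 45,000) = 710,000·(EBIT − 274,000).
Solving, EBIT = (274,000·710,000 − 45,000·350,000) / (710,000 − 350,000) = 178,790,000,000 / 360,000 = 496,638.89.

€496,639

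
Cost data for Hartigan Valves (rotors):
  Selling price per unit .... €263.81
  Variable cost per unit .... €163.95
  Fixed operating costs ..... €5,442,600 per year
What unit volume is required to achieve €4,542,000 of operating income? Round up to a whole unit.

99,986 rotors

Each unit contributes €263.81 − €163.95 = €99.86.
Units = (FC + target) / CM = (€5,442,600 + €4,542,000) / €99.86 = 99,985.98, so 99,986 rotors.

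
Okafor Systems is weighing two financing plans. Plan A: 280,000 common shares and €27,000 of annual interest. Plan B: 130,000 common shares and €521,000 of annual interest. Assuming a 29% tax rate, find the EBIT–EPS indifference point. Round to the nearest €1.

At indifference, (EBIT − 27,000)(1 − t)/280,000 = (EBIT − 521,000)(1 − t)/130,000.
Cancelling (1 − t) and cross-multiplying: 130,000·(EBIT − 27,000) = 280,000·(EBIT − 521,000).
EBIT × (280,000 − 130,000) = 521,000 × 280,000 − 27,000 × 130,000 = 142,370,000,000, so EBIT = 142,370,000,000 ÷ 150,000 = 949,133.33.

€949,133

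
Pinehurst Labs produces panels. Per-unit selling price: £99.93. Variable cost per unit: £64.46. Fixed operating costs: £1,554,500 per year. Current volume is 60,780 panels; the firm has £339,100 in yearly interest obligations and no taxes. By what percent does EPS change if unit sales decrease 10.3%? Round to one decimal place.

-84.7%

Contribution at this volume is 60,780 × £35.47 = £2,155,866.60.
EBIT = £2,155,866.60 − £1,554,500 = £601,366.60.
After interest of £339,100.00, pre-tax earnings = £262,266.60.
DCL = total CM / (EBIT − I) = £2,155,866.60 / £262,266.60 = 8.2201.
EPS therefore changes by 8.2201 × (-10.3%) = -84.7%.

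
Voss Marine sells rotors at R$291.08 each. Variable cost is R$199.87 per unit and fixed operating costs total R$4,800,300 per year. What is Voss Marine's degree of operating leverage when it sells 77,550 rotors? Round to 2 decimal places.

3.11

Total contribution margin = 77,550 × R$91.21 = R$7,073,335.50.
Operating income = contribution − fixed costs = R$7,073,335.50 − R$4,800,300 = R$2,273,035.50.
So DOL = total CM / EBIT = R$7,073,335.50 / R$2,273,035.50 = 3.1118.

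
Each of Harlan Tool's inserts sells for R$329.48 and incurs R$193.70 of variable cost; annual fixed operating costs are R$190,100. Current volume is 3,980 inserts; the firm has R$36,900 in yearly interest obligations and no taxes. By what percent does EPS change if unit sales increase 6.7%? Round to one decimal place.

+11.6%

At 3,980 units, contribution = 3,980 × R$135.78 = R$540,404.40.
EBIT = R$540,404.40 − R$190,100 = R$350,304.40.
Interest = R$36,900.00, so EBIT − I = R$313,404.40.
DCL = total CM / (EBIT − I) = R$540,404.40 / R$313,404.40 = 1.7243.
%ΔEPS = DCL × %ΔSales = 1.7243 × +6.7% = +11.6%.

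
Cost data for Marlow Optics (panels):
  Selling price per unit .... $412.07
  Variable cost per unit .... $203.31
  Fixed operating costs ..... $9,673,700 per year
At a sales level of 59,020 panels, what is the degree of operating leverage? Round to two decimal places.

At 59,020 units, contribution = 59,020 × $208.76 = $12,321,015.20.
Operating income = contribution − fixed costs = $12,321,015.20 − $9,673,700 = $2,647,315.20.
Degree of operating leverage = $12,321,015.20 / $2,647,315.20 = 4.6542.

4.65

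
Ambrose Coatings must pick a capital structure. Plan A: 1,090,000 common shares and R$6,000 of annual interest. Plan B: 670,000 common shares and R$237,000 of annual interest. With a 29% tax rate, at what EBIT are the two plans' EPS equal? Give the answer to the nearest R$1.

R$605,500

Set EPS_A = EPS_B: (EBIT − R$6,000)(1 − 0.29) ÷ 1,090,000 = (EBIT − R$237,000)(1 − 0.29) ÷ 670,000.
Cancelling (1 − t) and cross-multiplying: 670,000·(EBIT − 6,000) = 1,090,000·(EBIT − 237,000).
Solving, EBIT = (237,000·1,090,000 − 6,000·670,000) / (1,090,000 − 670,000) = 254,310,000,000 / 420,000 = 605,500.00.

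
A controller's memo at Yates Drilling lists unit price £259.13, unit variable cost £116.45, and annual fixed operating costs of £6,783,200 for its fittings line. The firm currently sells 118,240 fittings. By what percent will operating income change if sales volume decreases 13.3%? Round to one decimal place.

At 118,240 units, contribution = 118,240 × £142.68 = £16,870,483.20.
EBIT = £16,870,483.20 − £6,783,200 = £10,087,283.20.
So DOL = total CM / EBIT = £16,870,483.20 / £10,087,283.20 = 1.6725.
So EBIT moves 1.6725 × (-13.3%) = -22.2%.

-22.2%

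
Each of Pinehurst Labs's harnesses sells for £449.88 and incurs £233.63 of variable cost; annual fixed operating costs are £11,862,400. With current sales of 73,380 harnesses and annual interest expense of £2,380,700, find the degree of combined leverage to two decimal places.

Contribution at this volume is 73,380 × £216.25 = £15,868,425.00.
EBIT = £15,868,425.00 − £11,862,400 = £4,006,025.00. Interest = £2,380,700.00, so EBIT − I = £1,625,325.00.
Degree of total leverage = total CM / (EBIT − interest) = £15,868,425.00 / £1,625,325.00 = 9.7632.

9.76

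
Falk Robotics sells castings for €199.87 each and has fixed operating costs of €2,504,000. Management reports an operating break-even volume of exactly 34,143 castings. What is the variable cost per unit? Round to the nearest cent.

€126.53

At break-even, FC = Q × (P − VC), so P − VC = €2,504,000 ÷ 34,143 = €73.3386.
Variable cost per unit = €199.87 − €73.3386 = €126.53.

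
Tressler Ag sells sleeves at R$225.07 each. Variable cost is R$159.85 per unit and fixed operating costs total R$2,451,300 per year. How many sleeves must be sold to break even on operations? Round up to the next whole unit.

37,586 sleeves

Unit CM = price − variable cost = R$225.07 − R$159.85 = R$65.22.
Break-even volume = fixed costs ÷ CM per unit = R$2,451,300 ÷ R$65.22 = 37,585.10, so 37,586 sleeves.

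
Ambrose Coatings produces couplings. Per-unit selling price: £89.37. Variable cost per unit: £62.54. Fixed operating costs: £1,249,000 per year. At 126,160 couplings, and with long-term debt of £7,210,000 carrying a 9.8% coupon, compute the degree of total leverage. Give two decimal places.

Contribution at this volume is 126,160 × £26.83 = £3,384,872.80.
Subtracting fixed costs: EBIT = £3,384,872.80 − £1,249,000 = £2,135,872.80. Interest = £706,580.00.
DOL = £3,384,872.80 ÷ £2,135,872.80 = 1.5848; DFL = £2,135,872.80 ÷ £1,429,292.80 = 1.4944.
Combined leverage = 1.5848 × 1.4944 = 2.3683.

2.37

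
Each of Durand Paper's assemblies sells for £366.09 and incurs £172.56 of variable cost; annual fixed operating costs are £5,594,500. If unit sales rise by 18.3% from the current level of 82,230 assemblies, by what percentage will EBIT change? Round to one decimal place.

+28.2%

Total contribution margin = 82,230 × £193.53 = £15,913,971.90.
Subtracting fixed costs: EBIT = £15,913,971.90 − £5,594,500 = £10,319,471.90.
Degree of operating leverage = £15,913,971.90 / £10,319,471.90 = 1.5421.
%ΔEBIT = DOL × %ΔSales = 1.5421 × +18.3% = +28.2%.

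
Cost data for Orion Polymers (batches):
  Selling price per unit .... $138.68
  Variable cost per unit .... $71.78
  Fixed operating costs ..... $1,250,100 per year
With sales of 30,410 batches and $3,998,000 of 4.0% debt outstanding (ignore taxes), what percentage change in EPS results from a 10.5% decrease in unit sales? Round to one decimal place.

At 30,410 units, contribution = 30,410 × $66.90 = $2,034,429.00.
Operating income = contribution − fixed costs = $2,034,429.00 − $1,250,100 = $784,329.00.
Interest = $159,920.00, so EBIT − I = $624,409.00.
Degree of combined leverage = contribution ÷ (EBIT − I) = $2,034,429.00 ÷ $624,409.00 = 3.2582.
EPS therefore changes by 3.2582 × (-10.5%) = -34.2%.

-34.2%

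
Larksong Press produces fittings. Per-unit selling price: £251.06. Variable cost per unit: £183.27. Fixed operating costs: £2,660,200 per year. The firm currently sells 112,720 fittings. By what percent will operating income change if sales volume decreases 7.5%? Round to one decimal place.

Contribution at this volume is 112,720 × £67.79 = £7,641,288.80.
EBIT = £7,641,288.80 − £2,660,200 = £4,981,088.80.
DOL = contribution ÷ EBIT = £7,641,288.80 ÷ £4,981,088.80 = 1.5341.
Operating income changes by 1.5341 × -7.5% = -11.5%.

-11.5%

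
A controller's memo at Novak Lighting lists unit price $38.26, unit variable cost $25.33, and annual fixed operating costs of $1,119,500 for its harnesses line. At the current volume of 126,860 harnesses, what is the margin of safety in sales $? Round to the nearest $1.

$1,541,052

Contribution margin per unit = $38.26 − $25.33 = $12.93. Break-even units = $1,119,500 ÷ $12.93 = 86,581.59; break-even revenue = 86,581.59 × $38.26 = $3,312,611.76.
Actual sales revenue = 126,860 × $38.26 = $4,853,663.60.
Margin of safety = $4,853,663.60 − $3,312,611.76 = $1,541,052.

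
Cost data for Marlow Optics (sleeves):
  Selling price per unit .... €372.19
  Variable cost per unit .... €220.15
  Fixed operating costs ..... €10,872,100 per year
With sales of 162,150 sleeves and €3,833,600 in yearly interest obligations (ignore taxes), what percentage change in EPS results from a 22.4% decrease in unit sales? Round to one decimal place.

Total contribution margin = 162,150 × €152.04 = €24,653,286.00.
Operating income = contribution − fixed costs = €24,653,286.00 − €10,872,100 = €13,781,186.00.
After interest of €3,833,600.00, pre-tax earnings = €9,947,586.00.
DCL = total CM / (EBIT − I) = €24,653,286.00 / €9,947,586.00 = 2.4783.
%ΔEPS = DCL × %ΔSales = 2.4783 × -22.4% = -55.5%.

-55.5%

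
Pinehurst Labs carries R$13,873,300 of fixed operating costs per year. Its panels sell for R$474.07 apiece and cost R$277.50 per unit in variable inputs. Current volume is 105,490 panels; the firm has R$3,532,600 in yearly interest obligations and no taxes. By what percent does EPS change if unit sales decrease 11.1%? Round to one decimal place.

Contribution at this volume is 105,490 × R$196.57 = R$20,736,169.30.
EBIT = R$20,736,169.30 − R$13,873,300 = R$6,862,869.30.
After interest of R$3,532,600.00, pre-tax earnings = R$3,330,269.30.
Degree of combined leverage = contribution ÷ (EBIT − I) = R$20,736,169.30 ÷ R$3,330,269.30 = 6.2266.
%ΔEPS = DCL × %ΔSales = 6.2266 × -11.1% = -69.1%.

-69.1%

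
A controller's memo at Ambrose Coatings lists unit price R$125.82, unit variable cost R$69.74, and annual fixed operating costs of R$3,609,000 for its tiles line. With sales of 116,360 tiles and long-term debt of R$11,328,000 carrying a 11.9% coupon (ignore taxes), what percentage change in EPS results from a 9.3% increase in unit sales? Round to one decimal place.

+38.7%

At 116,360 units, contribution = 116,360 × R$56.08 = R$6,525,468.80.
Subtracting fixed costs: EBIT = R$6,525,468.80 − R$3,609,000 = R$2,916,468.80.
After interest of R$1,348,032.00, pre-tax earnings = R$1,568,436.80.
DCL = total CM / (EBIT − I) = R$6,525,468.80 / R$1,568,436.80 = 4.1605.
%ΔEPS = DCL × %ΔSales = 4.1605 × +9.3% = +38.7%.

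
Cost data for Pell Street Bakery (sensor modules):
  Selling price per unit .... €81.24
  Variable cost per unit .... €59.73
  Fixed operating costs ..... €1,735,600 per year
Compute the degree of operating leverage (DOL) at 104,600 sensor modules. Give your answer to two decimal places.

4.37

At 104,600 units, contribution = 104,600 × €21.51 = €2,249,946.00.
Operating income = contribution − fixed costs = €2,249,946.00 − €1,735,600 = €514,346.00.
So DOL = total CM / EBIT = €2,249,946.00 / €514,346.00 = 4.3744.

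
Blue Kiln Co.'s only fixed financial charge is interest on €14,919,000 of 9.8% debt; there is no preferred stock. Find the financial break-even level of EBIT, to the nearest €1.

€1,462,062

Annual interest = 9.8% × €14,919,000 = €1,462,062.00.
Without preferred stock the financial break-even is simply EBIT = interest = €1,462,062.00.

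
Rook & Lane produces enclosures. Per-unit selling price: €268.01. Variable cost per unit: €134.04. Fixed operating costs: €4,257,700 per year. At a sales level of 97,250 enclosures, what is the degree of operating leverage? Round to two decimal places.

1.49

Contribution at this volume is 97,250 × €133.97 = €13,028,582.50.
Subtracting fixed costs: EBIT = €13,028,582.50 − €4,257,700 = €8,770,882.50.
DOL = contribution ÷ EBIT = €13,028,582.50 ÷ €8,770,882.50 = 1.4854.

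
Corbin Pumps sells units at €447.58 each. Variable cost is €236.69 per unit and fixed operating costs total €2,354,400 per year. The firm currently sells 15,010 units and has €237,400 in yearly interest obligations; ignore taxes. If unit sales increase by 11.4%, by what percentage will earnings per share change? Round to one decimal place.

Total contribution margin = 15,010 × €210.89 = €3,165,458.90.
EBIT = €3,165,458.90 − €2,354,400 = €811,058.90.
Interest = €237,400.00, so EBIT − I = €573,658.90.
DCL = total CM / (EBIT − I) = €3,165,458.90 / €573,658.90 = 5.5180.
EPS therefore changes by 5.5180 × (+11.4%) = +62.9%.

+62.9%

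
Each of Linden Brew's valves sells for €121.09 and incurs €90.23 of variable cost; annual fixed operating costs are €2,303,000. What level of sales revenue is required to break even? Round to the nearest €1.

€9,036,626

CM per unit = €121.09 − €90.23 = €30.86; CM ratio = €30.86 / €121.09 = 0.2549.
Break-even sales = FC ÷ CM ratio = €2,303,000 × €121.09 / €30.86 = €9,036,626.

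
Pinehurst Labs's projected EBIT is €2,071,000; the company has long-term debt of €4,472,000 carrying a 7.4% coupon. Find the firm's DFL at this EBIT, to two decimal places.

Interest = €330,928.00.
DFL = EBIT ÷ (EBIT − I) = €2,071,000 ÷ (€2,071,000 − €330,928.00) = €2,071,000 ÷ €1,740,072.00 = 1.1902.

1.19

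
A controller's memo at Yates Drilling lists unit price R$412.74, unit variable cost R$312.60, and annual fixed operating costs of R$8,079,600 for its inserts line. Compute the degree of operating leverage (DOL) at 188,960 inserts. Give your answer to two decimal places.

Total contribution margin = 188,960 × R$100.14 = R$18,922,454.40.
EBIT = R$18,922,454.40 − R$8,079,600 = R$10,842,854.40.
So DOL = total CM / EBIT = R$18,922,454.40 / R$10,842,854.40 = 1.7452.

1.75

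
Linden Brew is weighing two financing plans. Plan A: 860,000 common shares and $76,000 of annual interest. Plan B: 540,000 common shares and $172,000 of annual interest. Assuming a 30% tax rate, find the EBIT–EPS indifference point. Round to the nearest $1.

At indifference, (EBIT − 76,000)(1 − t)/860,000 = (EBIT − 172,000)(1 − t)/540,000.
Cancelling (1 − t) and cross-multiplying: 540,000·(EBIT − 76,000) = 860,000·(EBIT − 172,000).
EBIT × (860,000 − 540,000) = 172,000 × 860,000 − 76,000 × 540,000 = 106,880,000,000, so EBIT = 106,880,000,000 ÷ 320,000 = 334,000.00.

$334,000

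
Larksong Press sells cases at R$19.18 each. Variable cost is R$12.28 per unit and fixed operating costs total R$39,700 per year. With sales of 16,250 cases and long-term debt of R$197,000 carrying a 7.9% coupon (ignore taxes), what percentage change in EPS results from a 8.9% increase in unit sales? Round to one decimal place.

Total contribution margin = 16,250 × R$6.90 = R$112,125.00.
Operating income = contribution − fixed costs = R$112,125.00 − R$39,700 = R$72,425.00.
Interest = R$15,563.00, so EBIT − I = R$56,862.00.
DCL = total CM / (EBIT − I) = R$112,125.00 / R$56,862.00 = 1.9719.
EPS therefore changes by 1.9719 × (+8.9%) = +17.5%.

+17.5%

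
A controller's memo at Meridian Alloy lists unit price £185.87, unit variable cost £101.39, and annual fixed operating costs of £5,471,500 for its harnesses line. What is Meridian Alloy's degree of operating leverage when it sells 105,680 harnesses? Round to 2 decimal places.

2.58

Total contribution margin = 105,680 × £84.48 = £8,927,846.40.
Subtracting fixed costs: EBIT = £8,927,846.40 − £5,471,500 = £3,456,346.40.
So DOL = total CM / EBIT = £8,927,846.40 / £3,456,346.40 = 2.5830.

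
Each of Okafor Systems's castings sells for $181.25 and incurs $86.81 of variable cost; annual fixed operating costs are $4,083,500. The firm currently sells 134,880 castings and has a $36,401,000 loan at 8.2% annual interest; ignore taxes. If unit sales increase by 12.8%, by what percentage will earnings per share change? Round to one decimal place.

Total contribution margin = 134,880 × $94.44 = $12,738,067.20.
EBIT = $12,738,067.20 − $4,083,500 = $8,654,567.20.
Interest = $2,984,882.00, so EBIT − I = $5,669,685.20.
DCL = total CM / (EBIT − I) = $12,738,067.20 / $5,669,685.20 = 2.2467.
%ΔEPS = DCL × %ΔSales = 2.2467 × +12.8% = +28.8%.

+28.8%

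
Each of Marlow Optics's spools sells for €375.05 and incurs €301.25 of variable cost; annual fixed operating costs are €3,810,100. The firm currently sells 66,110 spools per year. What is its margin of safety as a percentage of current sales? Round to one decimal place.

Contribution margin per unit = €375.05 − €301.25 = €73.80. Break-even units = €3,810,100 ÷ €73.80 = 51,627.37; break-even revenue = 51,627.37 × €375.05 = €19,362,845.60.
Current sales = 66,110 × €375.05 = €24,794,555.50.
Margin of safety = (€24,794,555.50 − €19,362,845.60) ÷ €24,794,555.50 = 21.9%.

21.9%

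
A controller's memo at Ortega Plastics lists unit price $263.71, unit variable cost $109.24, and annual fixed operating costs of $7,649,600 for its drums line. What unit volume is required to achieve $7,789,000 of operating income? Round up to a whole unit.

99,946 drums

Contribution margin per unit = $263.71 − $109.24 = $154.47.
Units = (FC + target) / CM = ($7,649,600 + $7,789,000) / $154.47 = 99,945.62, so 99,946 drums.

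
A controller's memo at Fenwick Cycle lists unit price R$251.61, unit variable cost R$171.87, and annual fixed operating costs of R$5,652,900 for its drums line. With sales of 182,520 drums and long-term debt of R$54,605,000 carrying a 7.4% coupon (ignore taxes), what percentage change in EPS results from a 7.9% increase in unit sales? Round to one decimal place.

Contribution at this volume is 182,520 × R$79.74 = R$14,554,144.80.
Operating income = contribution − fixed costs = R$14,554,144.80 − R$5,652,900 = R$8,901,244.80.
After interest of R$4,040,770.00, pre-tax earnings = R$4,860,474.80.
Degree of combined leverage = contribution ÷ (EBIT − I) = R$14,554,144.80 ÷ R$4,860,474.80 = 2.9944.
%ΔEPS = DCL × %ΔSales = 2.9944 × +7.9% = +23.7%.

+23.7%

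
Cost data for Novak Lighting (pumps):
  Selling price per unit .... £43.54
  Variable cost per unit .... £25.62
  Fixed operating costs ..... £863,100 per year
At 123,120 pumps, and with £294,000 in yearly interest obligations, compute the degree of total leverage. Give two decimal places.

2.10

Contribution at this volume is 123,120 × £17.92 = £2,206,310.40.
Operating income = contribution − fixed costs = £2,206,310.40 − £863,100 = £1,343,210.40. Interest = £294,000.00, so EBIT − I = £1,049,210.40.
Degree of total leverage = total CM / (EBIT − interest) = £2,206,310.40 / £1,049,210.40 = 2.1028.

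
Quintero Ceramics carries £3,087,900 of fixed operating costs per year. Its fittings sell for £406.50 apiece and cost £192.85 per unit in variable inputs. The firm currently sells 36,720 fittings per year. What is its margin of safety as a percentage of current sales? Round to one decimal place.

Unit CM = price − variable cost = £406.50 − £192.85 = £213.65. Break-even units = £3,087,900 ÷ £213.65 = 14,453.08; break-even revenue = 14,453.08 × £406.50 = £5,875,175.99.
Actual sales revenue = 36,720 × £406.50 = £14,926,680.00.
Margin of safety = (£14,926,680.00 − £5,875,175.99) ÷ £14,926,680.00 = 60.6%.

60.6%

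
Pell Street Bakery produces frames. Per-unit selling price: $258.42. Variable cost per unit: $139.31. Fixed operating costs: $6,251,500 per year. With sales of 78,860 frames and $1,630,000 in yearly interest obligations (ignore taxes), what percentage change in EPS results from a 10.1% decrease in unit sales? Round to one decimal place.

Total contribution margin = 78,860 × $119.11 = $9,393,014.60.
Subtracting fixed costs: EBIT = $9,393,014.60 − $6,251,500 = $3,141,514.60.
After interest of $1,630,000.00, pre-tax earnings = $1,511,514.60.
Degree of combined leverage = contribution ÷ (EBIT − I) = $9,393,014.60 ÷ $1,511,514.60 = 6.2143.
%ΔEPS = DCL × %ΔSales = 6.2143 × -10.1% = -62.8%.

-62.8%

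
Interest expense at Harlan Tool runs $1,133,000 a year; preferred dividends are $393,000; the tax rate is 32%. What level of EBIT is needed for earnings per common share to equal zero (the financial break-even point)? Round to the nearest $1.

Grossing the preferred dividend up to pre-tax terms: $393,000 / (1 − 0.32) = $577,941.18.
EPS = 0 when EBIT covers interest plus the pre-tax preferred burden: $1,133,000 + $577,941.18 = $1,710,941.18.

$1,710,941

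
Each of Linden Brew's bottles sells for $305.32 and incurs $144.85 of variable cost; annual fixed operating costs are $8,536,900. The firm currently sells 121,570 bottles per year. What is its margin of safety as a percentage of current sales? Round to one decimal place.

Each unit contributes $305.32 − $144.85 = $160.47. Break-even units = $8,536,900 ÷ $160.47 = 53,199.35; break-even revenue = 53,199.35 × $305.32 = $16,242,826.12.
Actual sales revenue = 121,570 × $305.32 = $37,117,752.40.
Margin of safety = ($37,117,752.40 − $16,242,826.12) ÷ $37,117,752.40 = 56.2%.

56.2%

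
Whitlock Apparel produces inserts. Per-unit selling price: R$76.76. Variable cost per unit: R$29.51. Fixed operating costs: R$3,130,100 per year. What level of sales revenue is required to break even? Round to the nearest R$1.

CM per unit = R$76.76 − R$29.51 = R$47.25; CM ratio = R$47.25 / R$76.76 = 0.6156.
Break-even revenue = fixed costs × price ÷ CM = R$3,130,100 × R$76.76 ÷ R$47.25 = R$5,085,005.

R$5,085,005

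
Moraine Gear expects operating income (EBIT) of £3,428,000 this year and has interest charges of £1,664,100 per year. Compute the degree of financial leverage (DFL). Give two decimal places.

1.94

Interest = £1,664,100.00.
DFL = EBIT ÷ (EBIT − I) = £3,428,000 ÷ (£3,428,000 − £1,664,100.00) = £3,428,000 ÷ £1,763,900.00 = 1.9434.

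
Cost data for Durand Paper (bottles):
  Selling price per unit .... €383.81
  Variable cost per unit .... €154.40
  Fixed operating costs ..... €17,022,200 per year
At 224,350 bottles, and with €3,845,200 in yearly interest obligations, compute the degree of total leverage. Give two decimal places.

1.68

Contribution at this volume is 224,350 × €229.41 = €51,468,133.50.
Subtracting fixed costs: EBIT = €51,468,133.50 − €17,022,200 = €34,445,933.50. Interest = €3,845,200.00.
DOL = €51,468,133.50 ÷ €34,445,933.50 = 1.4942; DFL = €34,445,933.50 ÷ €30,600,733.50 = 1.1257.
DCL = DOL × DFL = 1.4942 × 1.1257 = 1.6820.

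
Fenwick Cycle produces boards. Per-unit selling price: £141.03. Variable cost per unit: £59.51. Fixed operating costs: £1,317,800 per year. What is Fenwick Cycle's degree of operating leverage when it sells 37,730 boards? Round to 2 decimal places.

1.75

Contribution at this volume is 37,730 × £81.52 = £3,075,749.60.
Subtracting fixed costs: EBIT = £3,075,749.60 − £1,317,800 = £1,757,949.60.
Degree of operating leverage = £3,075,749.60 / £1,757,949.60 = 1.7496.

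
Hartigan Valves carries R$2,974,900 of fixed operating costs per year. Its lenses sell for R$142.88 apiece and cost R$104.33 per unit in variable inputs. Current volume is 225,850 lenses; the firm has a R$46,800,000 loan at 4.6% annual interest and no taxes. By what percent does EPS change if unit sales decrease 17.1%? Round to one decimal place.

At 225,850 units, contribution = 225,850 × R$38.55 = R$8,706,517.50.
Operating income = contribution − fixed costs = R$8,706,517.50 − R$2,974,900 = R$5,731,617.50.
Interest = R$2,152,800.00, so EBIT − I = R$3,578,817.50.
Degree of combined leverage = contribution ÷ (EBIT − I) = R$8,706,517.50 ÷ R$3,578,817.50 = 2.4328.
EPS therefore changes by 2.4328 × (-17.1%) = -41.6%.

-41.6%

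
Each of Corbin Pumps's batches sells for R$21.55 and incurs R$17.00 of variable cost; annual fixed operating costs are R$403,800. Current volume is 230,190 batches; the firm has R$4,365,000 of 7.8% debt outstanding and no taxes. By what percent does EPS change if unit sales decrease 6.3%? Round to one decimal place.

Total contribution margin = 230,190 × R$4.55 = R$1,047,364.50.
Operating income = contribution − fixed costs = R$1,047,364.50 − R$403,800 = R$643,564.50.
After interest of R$340,470.00, pre-tax earnings = R$303,094.50.
DCL = total CM / (EBIT − I) = R$1,047,364.50 / R$303,094.50 = 3.4556.
%ΔEPS = DCL × %ΔSales = 3.4556 × -6.3% = -21.8%.

-21.8%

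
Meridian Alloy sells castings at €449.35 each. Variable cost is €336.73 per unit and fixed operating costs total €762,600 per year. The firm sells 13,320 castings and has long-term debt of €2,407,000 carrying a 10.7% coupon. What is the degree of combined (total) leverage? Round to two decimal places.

Total contribution margin = 13,320 × €112.62 = €1,500,098.40.
Subtracting fixed costs: EBIT = €1,500,098.40 − €762,600 = €737,498.40. Interest = €257,549.00.
DOL = €1,500,098.40 ÷ €737,498.40 = 2.0340; DFL = €737,498.40 ÷ €479,949.40 = 1.5366.
DCL = DOL × DFL = 2.0340 × 1.5366 = 3.1254.

3.13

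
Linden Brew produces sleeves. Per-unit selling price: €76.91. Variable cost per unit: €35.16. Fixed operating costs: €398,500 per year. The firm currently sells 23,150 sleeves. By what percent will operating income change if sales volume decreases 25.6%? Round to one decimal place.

-43.6%

At 23,150 units, contribution = 23,150 × €41.75 = €966,512.50.
EBIT = €966,512.50 − €398,500 = €568,012.50.
So DOL = total CM / EBIT = €966,512.50 / €568,012.50 = 1.7016.
%ΔEBIT = DOL × %ΔSales = 1.7016 × -25.6% = -43.6%.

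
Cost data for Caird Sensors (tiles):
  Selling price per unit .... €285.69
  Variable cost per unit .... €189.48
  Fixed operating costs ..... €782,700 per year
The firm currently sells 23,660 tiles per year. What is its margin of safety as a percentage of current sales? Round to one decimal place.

65.6%

Contribution margin per unit = €285.69 − €189.48 = €96.21. Break-even units = €782,700 ÷ €96.21 = 8,135.33; break-even revenue = 8,135.33 × €285.69 = €2,324,182.13.
Current sales = 23,660 × €285.69 = €6,759,425.40.
Margin of safety = (€6,759,425.40 − €2,324,182.13) ÷ €6,759,425.40 = 65.6%.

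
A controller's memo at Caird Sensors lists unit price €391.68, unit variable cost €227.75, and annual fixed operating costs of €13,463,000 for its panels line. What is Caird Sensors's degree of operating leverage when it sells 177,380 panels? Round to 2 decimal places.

1.86

Contribution at this volume is 177,380 × €163.93 = €29,077,903.40.
Subtracting fixed costs: EBIT = €29,077,903.40 − €13,463,000 = €15,614,903.40.
Degree of operating leverage = €29,077,903.40 / €15,614,903.40 = 1.8622.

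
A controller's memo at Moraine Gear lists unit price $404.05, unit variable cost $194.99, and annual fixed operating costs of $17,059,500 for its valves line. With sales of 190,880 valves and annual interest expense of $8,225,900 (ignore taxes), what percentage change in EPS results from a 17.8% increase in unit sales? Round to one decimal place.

Contribution at this volume is 190,880 × $209.06 = $39,905,372.80.
Subtracting fixed costs: EBIT = $39,905,372.80 − $17,059,500 = $22,845,872.80.
Interest = $8,225,900.00, so EBIT − I = $14,619,972.80.
Degree of combined leverage = contribution ÷ (EBIT − I) = $39,905,372.80 ÷ $14,619,972.80 = 2.7295.
%ΔEPS = DCL × %ΔSales = 2.7295 × +17.8% = +48.6%.

+48.6%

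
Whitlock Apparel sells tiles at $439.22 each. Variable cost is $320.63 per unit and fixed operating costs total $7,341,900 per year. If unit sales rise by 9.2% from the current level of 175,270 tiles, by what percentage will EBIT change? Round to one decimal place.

Total contribution margin = 175,270 × $118.59 = $20,785,269.30.
EBIT = $20,785,269.30 − $7,341,900 = $13,443,369.30.
So DOL = total CM / EBIT = $20,785,269.30 / $13,443,369.30 = 1.5461.
Operating income changes by 1.5461 × +9.2% = +14.2%.

+14.2%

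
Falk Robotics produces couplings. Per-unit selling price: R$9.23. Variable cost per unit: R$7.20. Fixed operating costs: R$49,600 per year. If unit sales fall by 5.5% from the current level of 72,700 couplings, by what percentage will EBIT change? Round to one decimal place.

Total contribution margin = 72,700 × R$2.03 = R$147,581.00.
Subtracting fixed costs: EBIT = R$147,581.00 − R$49,600 = R$97,981.00.
DOL = contribution ÷ EBIT = R$147,581.00 ÷ R$97,981.00 = 1.5062.
%ΔEBIT = DOL × %ΔSales = 1.5062 × -5.5% = -8.3%.

-8.3%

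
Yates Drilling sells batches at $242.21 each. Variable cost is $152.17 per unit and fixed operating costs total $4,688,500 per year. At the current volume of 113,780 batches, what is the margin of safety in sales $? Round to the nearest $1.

Each unit contributes $242.21 − $152.17 = $90.04. Break-even units = $4,688,500 ÷ $90.04 = 52,071.30; break-even revenue = 52,071.30 × $242.21 = $12,612,189.97.
Current sales = 113,780 × $242.21 = $27,558,653.80.
Margin of safety = $27,558,653.80 − $12,612,189.97 = $14,946,464.

$14,946,464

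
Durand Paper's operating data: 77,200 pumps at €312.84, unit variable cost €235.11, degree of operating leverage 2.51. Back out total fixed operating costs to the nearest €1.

Total contribution margin = 77,200 × €77.73 = €6,000,756.00.
DOL = contribution / EBIT, so EBIT = €6,000,756.00 / 2.51 = €2,390,739.44.
Fixed costs = CM − EBIT = €6,000,756.00 − €2,390,739.44 = €3,610,017.

€3,610,017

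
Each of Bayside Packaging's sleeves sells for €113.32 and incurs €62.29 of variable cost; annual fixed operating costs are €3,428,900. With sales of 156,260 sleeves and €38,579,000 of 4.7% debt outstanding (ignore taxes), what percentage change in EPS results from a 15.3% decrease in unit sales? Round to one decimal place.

-44.7%

At 156,260 units, contribution = 156,260 × €51.03 = €7,973,947.80.
EBIT = €7,973,947.80 − €3,428,900 = €4,545,047.80.
After interest of €1,813,213.00, pre-tax earnings = €2,731,834.80.
Degree of combined leverage = contribution ÷ (EBIT − I) = €7,973,947.80 ÷ €2,731,834.80 = 2.9189.
%ΔEPS = DCL × %ΔSales = 2.9189 × -15.3% = -44.7%.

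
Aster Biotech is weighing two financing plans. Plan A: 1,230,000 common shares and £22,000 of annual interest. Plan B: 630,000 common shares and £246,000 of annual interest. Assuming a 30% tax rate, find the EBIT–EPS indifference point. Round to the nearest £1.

Set EPS_A = EPS_B: (EBIT − £22,000)(1 − 0.30) ÷ 1,230,000 = (EBIT − £246,000)(1 − 0.30) ÷ 630,000.
The (1 − t) factor cancels: (EBIT − 22,000) × 630,000 = (EBIT − 246,000) × 1,230,000.
Solving, EBIT = (246,000·1,230,000 − 22,000·630,000) / (1,230,000 − 630,000) = 288,720,000,000 / 600,000 = 481,200.00.

£481,200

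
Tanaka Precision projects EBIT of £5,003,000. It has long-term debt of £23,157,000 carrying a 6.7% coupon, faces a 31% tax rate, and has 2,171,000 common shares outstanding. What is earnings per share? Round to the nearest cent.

£1.10

Pre-tax income = £5,003,000 − £1,551,519.00 = £3,451,481.00.
After tax at 31%: net income = £3,451,481.00 × 0.69 = £2,381,521.89.
Per share: £2,381,521.89 / 2,171,000 shares = £1.10.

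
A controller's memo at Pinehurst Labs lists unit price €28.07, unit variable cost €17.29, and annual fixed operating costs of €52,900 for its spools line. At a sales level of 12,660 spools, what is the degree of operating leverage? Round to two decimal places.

1.63

Contribution at this volume is 12,660 × €10.78 = €136,474.80.
Operating income = contribution − fixed costs = €136,474.80 − €52,900 = €83,574.80.
Degree of operating leverage = €136,474.80 / €83,574.80 = 1.6330.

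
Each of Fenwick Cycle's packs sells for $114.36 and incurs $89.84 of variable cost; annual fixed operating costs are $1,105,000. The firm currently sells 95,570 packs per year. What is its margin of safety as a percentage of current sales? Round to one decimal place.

52.8%

Contribution margin per unit = $114.36 − $89.84 = $24.52. Break-even units = $1,105,000 ÷ $24.52 = 45,065.25; break-even revenue = 45,065.25 × $114.36 = $5,153,662.32.
Actual sales revenue = 95,570 × $114.36 = $10,929,385.20.
Margin of safety = ($10,929,385.20 − $5,153,662.32) ÷ $10,929,385.20 = 52.8%.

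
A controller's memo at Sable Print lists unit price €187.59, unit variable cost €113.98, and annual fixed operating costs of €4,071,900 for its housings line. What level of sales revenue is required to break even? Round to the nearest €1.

€10,376,956

CM per unit = €187.59 − €113.98 = €73.61; CM ratio = €73.61 / €187.59 = 0.3924.
Break-even revenue = fixed costs × price ÷ CM = €4,071,900 × €187.59 ÷ €73.61 = €10,376,956.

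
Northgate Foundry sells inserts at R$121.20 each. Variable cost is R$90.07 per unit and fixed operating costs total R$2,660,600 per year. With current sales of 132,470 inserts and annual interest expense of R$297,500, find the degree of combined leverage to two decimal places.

Contribution at this volume is 132,470 × R$31.13 = R$4,123,791.10.
Operating income = contribution − fixed costs = R$4,123,791.10 − R$2,660,600 = R$1,463,191.10. Interest = R$297,500.00.
DOL = R$4,123,791.10 ÷ R$1,463,191.10 = 2.8184; DFL = R$1,463,191.10 ÷ R$1,165,691.10 = 1.2552.
Combined leverage = 2.8184 × 1.2552 = 3.5377.

3.54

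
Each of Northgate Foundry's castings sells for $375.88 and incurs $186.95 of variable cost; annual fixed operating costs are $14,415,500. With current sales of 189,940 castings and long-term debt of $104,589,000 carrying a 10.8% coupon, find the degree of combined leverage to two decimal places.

Contribution at this volume is 189,940 × $188.93 = $35,885,364.20.
Subtracting fixed costs: EBIT = $35,885,364.20 − $14,415,500 = $21,469,864.20. Interest = $11,295,612.00, so EBIT − I = $10,174,252.20.
Degree of total leverage = total CM / (EBIT − interest) = $35,885,364.20 / $10,174,252.20 = 3.5271.

3.53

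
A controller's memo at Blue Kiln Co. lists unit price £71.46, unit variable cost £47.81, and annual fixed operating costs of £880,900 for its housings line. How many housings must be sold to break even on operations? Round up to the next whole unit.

Contribution margin per unit = £71.46 − £47.81 = £23.65.
Units to break even: £880,900 ÷ £23.65 = 37,247.36, rounded up to 37,248.

37,248 housings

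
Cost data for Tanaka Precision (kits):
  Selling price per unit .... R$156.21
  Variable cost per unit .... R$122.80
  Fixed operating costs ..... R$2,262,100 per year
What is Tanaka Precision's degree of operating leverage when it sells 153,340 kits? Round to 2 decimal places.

1.79

Total contribution margin = 153,340 × R$33.41 = R$5,123,089.40.
Subtracting fixed costs: EBIT = R$5,123,089.40 − R$2,262,100 = R$2,860,989.40.
DOL = contribution ÷ EBIT = R$5,123,089.40 ÷ R$2,860,989.40 = 1.7907.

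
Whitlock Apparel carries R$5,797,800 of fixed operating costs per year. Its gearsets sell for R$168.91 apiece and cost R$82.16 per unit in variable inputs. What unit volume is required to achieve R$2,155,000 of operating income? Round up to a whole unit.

91,675 gearsets

Contribution margin per unit = R$168.91 − R$82.16 = R$86.75.
Need Q such that Q × R$86.75 − R$5,797,800 = R$2,155,000, i.e. Q = R$7,952,800 / R$86.75 = 91,674.93 → 91,675.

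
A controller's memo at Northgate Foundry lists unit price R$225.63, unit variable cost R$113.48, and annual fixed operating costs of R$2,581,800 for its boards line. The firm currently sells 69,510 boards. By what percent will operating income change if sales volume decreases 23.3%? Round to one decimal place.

-34.8%

Contribution at this volume is 69,510 × R$112.15 = R$7,795,546.50.
EBIT = R$7,795,546.50 − R$2,581,800 = R$5,213,746.50.
DOL = contribution ÷ EBIT = R$7,795,546.50 ÷ R$5,213,746.50 = 1.4952.
%ΔEBIT = DOL × %ΔSales = 1.4952 × -23.3% = -34.8%.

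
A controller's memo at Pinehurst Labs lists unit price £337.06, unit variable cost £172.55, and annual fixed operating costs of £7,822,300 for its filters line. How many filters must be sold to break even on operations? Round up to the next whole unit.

Contribution margin per unit = £337.06 − £172.55 = £164.51.
Break-even Q = £7,822,300 / £164.51 = 47,549.09 → 47,550 filters.

47,550 filters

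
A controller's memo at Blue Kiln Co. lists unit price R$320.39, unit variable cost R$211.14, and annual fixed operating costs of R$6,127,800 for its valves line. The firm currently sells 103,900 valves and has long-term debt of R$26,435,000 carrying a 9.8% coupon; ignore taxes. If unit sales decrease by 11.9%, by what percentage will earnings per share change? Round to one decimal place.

-51.3%

Contribution at this volume is 103,900 × R$109.25 = R$11,351,075.00.
EBIT = R$11,351,075.00 − R$6,127,800 = R$5,223,275.00.
After interest of R$2,590,630.00, pre-tax earnings = R$2,632,645.00.
DCL = total CM / (EBIT − I) = R$11,351,075.00 / R$2,632,645.00 = 4.3117.
EPS therefore changes by 4.3117 × (-11.9%) = -51.3%.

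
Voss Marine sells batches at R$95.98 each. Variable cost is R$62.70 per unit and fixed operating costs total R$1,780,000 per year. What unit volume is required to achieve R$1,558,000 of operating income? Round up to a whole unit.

100,301 batches

Contribution margin per unit = R$95.98 − R$62.70 = R$33.28.
Need Q such that Q × R$33.28 − R$1,780,000 = R$1,558,000, i.e. Q = R$3,338,000 / R$33.28 = 100,300.48 → 100,301.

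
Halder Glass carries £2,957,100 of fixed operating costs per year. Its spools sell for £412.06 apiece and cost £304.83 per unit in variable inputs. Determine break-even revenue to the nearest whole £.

CM per unit = £412.06 − £304.83 = £107.23; CM ratio = £107.23 / £412.06 = 0.2602.
Break-even revenue = fixed costs × price ÷ CM = £2,957,100 × £412.06 ÷ £107.23 = £11,363,449.

£11,363,449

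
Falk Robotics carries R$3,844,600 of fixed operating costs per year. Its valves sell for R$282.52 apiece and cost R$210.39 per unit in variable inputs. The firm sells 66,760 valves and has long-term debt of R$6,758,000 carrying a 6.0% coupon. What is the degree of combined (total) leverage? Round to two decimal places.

8.52

Total contribution margin = 66,760 × R$72.13 = R$4,815,398.80.
Operating income = contribution − fixed costs = R$4,815,398.80 − R$3,844,600 = R$970,798.80. Interest = R$405,480.00.
DOL = R$4,815,398.80 ÷ R$970,798.80 = 4.9602; DFL = R$970,798.80 ÷ R$565,318.80 = 1.7173.
Combined leverage = 4.9602 × 1.7173 = 8.5182.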